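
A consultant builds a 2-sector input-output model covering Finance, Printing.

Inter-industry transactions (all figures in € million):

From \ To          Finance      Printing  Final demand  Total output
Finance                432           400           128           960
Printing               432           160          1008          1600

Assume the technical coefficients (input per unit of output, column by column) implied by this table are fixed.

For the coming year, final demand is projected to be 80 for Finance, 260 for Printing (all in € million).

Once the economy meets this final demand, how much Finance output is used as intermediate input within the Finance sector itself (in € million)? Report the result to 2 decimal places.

z_FF = 161.18

Technical coefficients a_ij = z_ij / X_j:
  a_FF = 432/960 = 0.45, a_PF = 432/960 = 0.45
  a_FP = 400/1600 = 0.25, a_PP = 160/1600 = 0.10
I − A =
  [   0.55    -0.25]
  [  -0.45     0.90]
det(I−A) = (0.55)(0.90) − (-0.25)(-0.45) = 0.3825
adj(I−A) = [[0.90, 0.25], [0.45, 0.55]]
(I − A)⁻¹ = adj(I−A) / det(I−A) ≈
  [   2.3529     0.6536]
  [   1.1765     1.4379]
First solve x = (I − A)⁻¹ d = adj(I−A)·d / det(I−A); in particular x_F = (0.90·80 + 0.25·260) / 0.3825 = 137.00 / 0.3825 ≈ 358.1699.
Intermediate flow from F to F: z_FF = a_FF · x_F = 0.45 × 137.00 / 0.3825 = 61.65 / 0.3825 ≈ 161.18.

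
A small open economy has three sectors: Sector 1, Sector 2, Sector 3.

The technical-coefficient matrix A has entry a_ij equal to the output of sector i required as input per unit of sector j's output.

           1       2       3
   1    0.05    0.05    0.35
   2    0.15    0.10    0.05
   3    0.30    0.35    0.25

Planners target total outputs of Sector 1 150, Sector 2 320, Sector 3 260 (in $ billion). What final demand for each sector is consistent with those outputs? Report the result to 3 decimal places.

d_1 = 35.500, d_2 = 252.500, d_3 = 38.000

I − A =
  [   0.95    -0.05    -0.35]
  [  -0.15     0.90    -0.05]
  [  -0.30    -0.35     0.75]
d = (I − A) x:
  d_1 = (+0.95)·150 + (-0.05)·320 + (-0.35)·260 = 35.500
  d_2 = (-0.15)·150 + (+0.90)·320 + (-0.05)·260 = 252.500
  d_3 = (-0.30)·150 + (-0.35)·320 + (+0.75)·260 = 38.000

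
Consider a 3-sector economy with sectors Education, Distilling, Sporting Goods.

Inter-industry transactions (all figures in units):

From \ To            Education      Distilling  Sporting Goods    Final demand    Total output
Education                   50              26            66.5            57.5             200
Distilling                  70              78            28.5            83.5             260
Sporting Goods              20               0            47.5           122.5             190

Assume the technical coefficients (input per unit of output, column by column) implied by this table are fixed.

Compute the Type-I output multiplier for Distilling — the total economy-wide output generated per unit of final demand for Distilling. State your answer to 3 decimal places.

m_D = 1.794

Technical coefficients a_ij = z_ij / X_j:
  a_EE = 50/200 = 0.25, a_DE = 70/200 = 0.35, a_SE = 20/200 = 0.10
  a_ED = 26/260 = 0.10, a_DD = 78/260 = 0.30, a_SD = 0/260 = 0.00
  a_ES = 66.5/190 = 0.35, a_DS = 28.5/190 = 0.15, a_SS = 47.5/190 = 0.25
I − A =
  [   0.75    -0.10    -0.35]
  [  -0.35     0.70    -0.15]
  [  -0.10     0.00     0.75]
Cofactors of I−A, C_ij = (−1)^(i+j)·(minor ij) (rows/columns in the sector order above):
  C_11 = (0.70)(0.75) − (-0.15)(0.00) = 0.5250
  C_12 = −[(-0.35)(0.75) − (-0.15)(-0.10)] = 0.2775
  C_13 = (-0.35)(0.00) − (0.70)(-0.10) = 0.0700
  C_21 = −[(-0.10)(0.75) − (-0.35)(0.00)] = 0.0750
  C_22 = (0.75)(0.75) − (-0.35)(-0.10) = 0.5275
  C_23 = −[(0.75)(0.00) − (-0.10)(-0.10)] = 0.0100
  C_31 = (-0.10)(-0.15) − (-0.35)(0.70) = 0.2600
  C_32 = −[(0.75)(-0.15) − (-0.35)(-0.35)] = 0.2350
  C_33 = (0.75)(0.70) − (-0.10)(-0.35) = 0.4900
det(I−A) = Σ_j (I−A)_1j·C_1j = (0.75)(0.5250) + (-0.10)(0.2775) + (-0.35)(0.0700) = 0.3415
adj(I−A) = Cᵀ =
  [ 0.5250   0.0750   0.2600]
  [ 0.2775   0.5275   0.2350]
  [ 0.0700   0.0100   0.4900]
(I − A)⁻¹ = adj(I−A) / det(I−A) ≈
  [   1.5373     0.2196     0.7613]
  [   0.8126     1.5447     0.6881]
  [   0.2050     0.0293     1.4348]
The output multiplier for sector j is the column-j sum of the Leontief inverse (I − A)⁻¹ = adj(I−A) / det(I−A).
Column D of adj(I−A): (0.0750, 0.5275, 0.0100); det(I−A) = 0.3415.
m_D = (0.0750 + 0.5275 + 0.0100) / 0.3415 = 0.6125 / 0.3415 ≈ 1.794.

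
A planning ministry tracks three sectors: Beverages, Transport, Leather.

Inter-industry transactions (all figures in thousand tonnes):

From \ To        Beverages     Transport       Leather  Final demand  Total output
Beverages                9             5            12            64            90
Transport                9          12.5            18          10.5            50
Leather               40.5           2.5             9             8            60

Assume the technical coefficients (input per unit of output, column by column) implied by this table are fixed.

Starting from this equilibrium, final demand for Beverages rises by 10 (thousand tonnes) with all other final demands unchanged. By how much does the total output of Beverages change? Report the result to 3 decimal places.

Δx_B = 13.252

Technical coefficients a_ij = z_ij / X_j:
  a_BB = 9/90 = 0.10, a_TB = 9/90 = 0.10, a_LB = 40.5/90 = 0.45
  a_BT = 5/50 = 0.10, a_TT = 12.5/50 = 0.25, a_LT = 2.5/50 = 0.05
  a_BL = 12/60 = 0.20, a_TL = 18/60 = 0.30, a_LL = 9/60 = 0.15
I − A =
  [   0.90    -0.10    -0.20]
  [  -0.10     0.75    -0.30]
  [  -0.45    -0.05     0.85]
Cofactors of I−A, C_ij = (−1)^(i+j)·(minor ij) (rows/columns in the sector order above):
  C_11 = (0.75)(0.85) − (-0.30)(-0.05) = 0.6225
  C_12 = −[(-0.10)(0.85) − (-0.30)(-0.45)] = 0.2200
  C_13 = (-0.10)(-0.05) − (0.75)(-0.45) = 0.3425
  C_21 = −[(-0.10)(0.85) − (-0.20)(-0.05)] = 0.0950
  C_22 = (0.90)(0.85) − (-0.20)(-0.45) = 0.6750
  C_23 = −[(0.90)(-0.05) − (-0.10)(-0.45)] = 0.0900
  C_31 = (-0.10)(-0.30) − (-0.20)(0.75) = 0.1800
  C_32 = −[(0.90)(-0.30) − (-0.20)(-0.10)] = 0.2900
  C_33 = (0.90)(0.75) − (-0.10)(-0.10) = 0.6650
det(I−A) = Σ_j (I−A)_1j·C_1j = (0.90)(0.6225) + (-0.10)(0.2200) + (-0.20)(0.3425) = 0.46975
adj(I−A) = Cᵀ =
  [ 0.6225   0.0950   0.1800]
  [ 0.2200   0.6750   0.2900]
  [ 0.3425   0.0900   0.6650]
(I − A)⁻¹ = adj(I−A) / det(I−A) ≈
  [   1.3252     0.2022     0.3832]
  [   0.4683     1.4369     0.6173]
  [   0.7291     0.1916     1.4156]
Δx = (I − A)⁻¹ Δd with Δd having +10 in the Beverages component and 0 elsewhere.
So Δx_B = L_BB · (+10), where L_BB = adj(I−A)_BB / det(I−A) = 0.6225 / 0.46975.
Δx_B = 0.6225 × (+10) / 0.46975 = 6.225 / 0.46975 ≈ 13.252.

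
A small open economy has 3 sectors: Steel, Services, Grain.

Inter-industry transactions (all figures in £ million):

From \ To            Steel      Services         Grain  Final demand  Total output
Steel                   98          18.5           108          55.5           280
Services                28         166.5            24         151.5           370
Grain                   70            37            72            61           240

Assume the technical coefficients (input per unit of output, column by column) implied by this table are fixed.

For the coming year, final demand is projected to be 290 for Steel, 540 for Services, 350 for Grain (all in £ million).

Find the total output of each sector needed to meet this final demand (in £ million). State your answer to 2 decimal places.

x_1 = 1392.18, x_2 = 1454.02, x_3 = 1204.92

Technical coefficients a_ij = z_ij / X_j:
  a_11 = 98/280 = 0.35, a_21 = 28/280 = 0.10, a_31 = 70/280 = 0.25
  a_12 = 18.5/370 = 0.05, a_22 = 166.5/370 = 0.45, a_32 = 37/370 = 0.10
  a_13 = 108/240 = 0.45, a_23 = 24/240 = 0.10, a_33 = 72/240 = 0.30
I − A =
  [   0.65    -0.05    -0.45]
  [  -0.10     0.55    -0.10]
  [  -0.25    -0.10     0.70]
Cofactors of I−A, C_ij = (−1)^(i+j)·(minor ij) (rows/columns in the sector order above):
  C_11 = (0.55)(0.70) − (-0.10)(-0.10) = 0.3750
  C_12 = −[(-0.10)(0.70) − (-0.10)(-0.25)] = 0.0950
  C_13 = (-0.10)(-0.10) − (0.55)(-0.25) = 0.1475
  C_21 = −[(-0.05)(0.70) − (-0.45)(-0.10)] = 0.0800
  C_22 = (0.65)(0.70) − (-0.45)(-0.25) = 0.3425
  C_23 = −[(0.65)(-0.10) − (-0.05)(-0.25)] = 0.0775
  C_31 = (-0.05)(-0.10) − (-0.45)(0.55) = 0.2525
  C_32 = −[(0.65)(-0.10) − (-0.45)(-0.10)] = 0.1100
  C_33 = (0.65)(0.55) − (-0.05)(-0.10) = 0.3525
det(I−A) = Σ_j (I−A)_1j·C_1j = (0.65)(0.3750) + (-0.05)(0.0950) + (-0.45)(0.1475) = 0.172625
adj(I−A) = Cᵀ =
  [ 0.3750   0.0800   0.2525]
  [ 0.0950   0.3425   0.1100]
  [ 0.1475   0.0775   0.3525]
(I − A)⁻¹ = adj(I−A) / det(I−A) ≈
  [   2.1723     0.4634     1.4627]
  [   0.5503     1.9841     0.6372]
  [   0.8545     0.4490     2.0420]
x = (I − A)⁻¹ d = adj(I−A)·d / det(I−A), with det(I−A) = 0.172625:
  x_1 = (0.3750·290 + 0.0800·540 + 0.2525·350) / 0.172625 = 240.325 / 0.172625 ≈ 1392.18
  x_2 = (0.0950·290 + 0.3425·540 + 0.1100·350) / 0.172625 = 251.00 / 0.172625 ≈ 1454.02
  x_3 = (0.1475·290 + 0.0775·540 + 0.3525·350) / 0.172625 = 208.00 / 0.172625 ≈ 1204.92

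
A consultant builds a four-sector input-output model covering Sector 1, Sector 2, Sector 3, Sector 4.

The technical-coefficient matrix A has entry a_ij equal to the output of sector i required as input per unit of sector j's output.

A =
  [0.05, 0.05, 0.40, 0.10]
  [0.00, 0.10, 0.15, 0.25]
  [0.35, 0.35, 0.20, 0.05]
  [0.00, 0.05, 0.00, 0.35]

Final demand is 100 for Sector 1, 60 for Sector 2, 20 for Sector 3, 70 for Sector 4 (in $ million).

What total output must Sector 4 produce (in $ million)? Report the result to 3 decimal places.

I − A =
  [   0.95    -0.05    -0.40    -0.10]
  [   0.00     0.90    -0.15    -0.25]
  [  -0.35    -0.35     0.80    -0.05]
  [   0.00    -0.05     0.00     0.65]
Compute the cofactors C_ij = (−1)^(i+j)·(3×3 minor ij) of I−A; the adjugate is their transpose:
adj(I−A) = Cᵀ =
  [ 0.423500   0.122000   0.234625   0.130125]
  [ 0.034125   0.403000   0.092625   0.167375]
  [ 0.200375   0.231625   0.543875   0.161750]
  [ 0.002625   0.031000   0.007125   0.505500]
det(I−A) = Σ_j (I−A)_1j·C_1j = (0.95)(0.423500) + (-0.05)(0.034125) + (-0.40)(0.200375) + (-0.10)(0.002625) = 0.32020625
(I − A)⁻¹ = adj(I−A) / det(I−A) ≈
  [   1.3226     0.3810     0.7327     0.4064]
  [   0.1066     1.2586     0.2893     0.5227]
  [   0.6258     0.7234     1.6985     0.5051]
  [   0.0082     0.0968     0.0223     1.5787]
x = (I − A)⁻¹ d = adj(I−A)·d / det(I−A), with det(I−A) = 0.32020625:
  x_1 = (0.423500·100 + 0.122000·60 + 0.234625·20 + 0.130125·70) / 0.32020625 = 63.47125 / 0.32020625 ≈ 198.220
  x_2 = (0.034125·100 + 0.403000·60 + 0.092625·20 + 0.167375·70) / 0.32020625 = 41.16125 / 0.32020625 ≈ 128.546
  x_3 = (0.200375·100 + 0.231625·60 + 0.543875·20 + 0.161750·70) / 0.32020625 = 56.135 / 0.32020625 ≈ 175.309
  x_4 = (0.002625·100 + 0.031000·60 + 0.007125·20 + 0.505500·70) / 0.32020625 = 37.65 / 0.32020625 ≈ 117.580

x_4 = 117.580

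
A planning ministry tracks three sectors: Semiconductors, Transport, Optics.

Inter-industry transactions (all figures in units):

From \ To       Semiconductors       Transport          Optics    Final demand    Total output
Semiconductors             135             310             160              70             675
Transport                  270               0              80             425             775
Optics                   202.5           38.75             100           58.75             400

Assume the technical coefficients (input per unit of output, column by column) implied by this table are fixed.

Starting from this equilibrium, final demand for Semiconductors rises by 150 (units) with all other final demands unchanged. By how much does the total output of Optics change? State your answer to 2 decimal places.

Technical coefficients a_ij = z_ij / X_j:
  a_11 = 135/675 = 0.20, a_21 = 270/675 = 0.40, a_31 = 202.5/675 = 0.30
  a_12 = 310/775 = 0.40, a_22 = 0/775 = 0.00, a_32 = 38.75/775 = 0.05
  a_13 = 160/400 = 0.40, a_23 = 80/400 = 0.20, a_33 = 100/400 = 0.25
I − A =
  [   0.80    -0.40    -0.40]
  [  -0.40     1.00    -0.20]
  [  -0.30    -0.05     0.75]
Cofactors of I−A, C_ij = (−1)^(i+j)·(minor ij) (rows/columns in the sector order above):
  C_11 = (1.00)(0.75) − (-0.20)(-0.05) = 0.7400
  C_12 = −[(-0.40)(0.75) − (-0.20)(-0.30)] = 0.3600
  C_13 = (-0.40)(-0.05) − (1.00)(-0.30) = 0.3200
  C_21 = −[(-0.40)(0.75) − (-0.40)(-0.05)] = 0.3200
  C_22 = (0.80)(0.75) − (-0.40)(-0.30) = 0.4800
  C_23 = −[(0.80)(-0.05) − (-0.40)(-0.30)] = 0.1600
  C_31 = (-0.40)(-0.20) − (-0.40)(1.00) = 0.4800
  C_32 = −[(0.80)(-0.20) − (-0.40)(-0.40)] = 0.3200
  C_33 = (0.80)(1.00) − (-0.40)(-0.40) = 0.6400
det(I−A) = Σ_j (I−A)_1j·C_1j = (0.80)(0.7400) + (-0.40)(0.3600) + (-0.40)(0.3200) = 0.3200
adj(I−A) = Cᵀ =
  [ 0.7400   0.3200   0.4800]
  [ 0.3600   0.4800   0.3200]
  [ 0.3200   0.1600   0.6400]
(I − A)⁻¹ = adj(I−A) / det(I−A) ≈
  [   2.3125     1.0000     1.5000]
  [   1.1250     1.5000     1.0000]
  [   1.0000     0.5000     2.0000]
Δx = (I − A)⁻¹ Δd with Δd having +150 in the Semiconductors component and 0 elsewhere.
So Δx_3 = L_31 · (+150), where L_31 = adj(I−A)_31 / det(I−A) = 0.3200 / 0.3200.
Δx_3 = 0.3200 × (+150) / 0.3200 = 48.00 / 0.3200 = 150.00.

Δx_3 = 150.00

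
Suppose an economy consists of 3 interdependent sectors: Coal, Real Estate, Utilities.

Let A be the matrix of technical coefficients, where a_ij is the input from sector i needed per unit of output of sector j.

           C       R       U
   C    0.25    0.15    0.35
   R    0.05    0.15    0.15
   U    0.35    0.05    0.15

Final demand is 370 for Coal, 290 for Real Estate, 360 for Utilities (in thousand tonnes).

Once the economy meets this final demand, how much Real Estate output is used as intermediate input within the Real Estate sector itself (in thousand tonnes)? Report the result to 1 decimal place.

I − A =
  [   0.75    -0.15    -0.35]
  [  -0.05     0.85    -0.15]
  [  -0.35    -0.05     0.85]
Cofactors of I−A, C_ij = (−1)^(i+j)·(minor ij) (rows/columns in the sector order above):
  C_11 = (0.85)(0.85) − (-0.15)(-0.05) = 0.7150
  C_12 = −[(-0.05)(0.85) − (-0.15)(-0.35)] = 0.0950
  C_13 = (-0.05)(-0.05) − (0.85)(-0.35) = 0.3000
  C_21 = −[(-0.15)(0.85) − (-0.35)(-0.05)] = 0.1450
  C_22 = (0.75)(0.85) − (-0.35)(-0.35) = 0.5150
  C_23 = −[(0.75)(-0.05) − (-0.15)(-0.35)] = 0.0900
  C_31 = (-0.15)(-0.15) − (-0.35)(0.85) = 0.3200
  C_32 = −[(0.75)(-0.15) − (-0.35)(-0.05)] = 0.1300
  C_33 = (0.75)(0.85) − (-0.15)(-0.05) = 0.6300
det(I−A) = Σ_j (I−A)_1j·C_1j = (0.75)(0.7150) + (-0.15)(0.0950) + (-0.35)(0.3000) = 0.4170
adj(I−A) = Cᵀ =
  [ 0.7150   0.1450   0.3200]
  [ 0.0950   0.5150   0.1300]
  [ 0.3000   0.0900   0.6300]
(I − A)⁻¹ = adj(I−A) / det(I−A) ≈
  [   1.7146     0.3477     0.7674]
  [   0.2278     1.2350     0.3118]
  [   0.7194     0.2158     1.5108]
First solve x = (I − A)⁻¹ d = adj(I−A)·d / det(I−A); in particular x_R = (0.0950·370 + 0.5150·290 + 0.1300·360) / 0.4170 = 231.30 / 0.4170 ≈ 554.676.
Intermediate flow from R to R: z_RR = a_RR · x_R = 0.15 × 231.30 / 0.4170 = 34.695 / 0.4170 ≈ 83.2.

z_RR = 83.2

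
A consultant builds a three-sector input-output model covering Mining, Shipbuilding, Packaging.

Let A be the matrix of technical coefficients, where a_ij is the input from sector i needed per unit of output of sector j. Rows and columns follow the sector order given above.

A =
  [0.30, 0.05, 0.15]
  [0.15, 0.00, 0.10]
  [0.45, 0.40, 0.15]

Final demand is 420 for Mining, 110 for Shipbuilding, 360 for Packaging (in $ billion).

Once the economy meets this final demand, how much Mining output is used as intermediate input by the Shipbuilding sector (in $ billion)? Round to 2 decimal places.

z_MS = 16.99

I − A =
  [   0.70    -0.05    -0.15]
  [  -0.15     1.00    -0.10]
  [  -0.45    -0.40     0.85]
Cofactors of I−A, C_ij = (−1)^(i+j)·(minor ij) (rows/columns in the sector order above):
  C_11 = (1.00)(0.85) − (-0.10)(-0.40) = 0.8100
  C_12 = −[(-0.15)(0.85) − (-0.10)(-0.45)] = 0.1725
  C_13 = (-0.15)(-0.40) − (1.00)(-0.45) = 0.5100
  C_21 = −[(-0.05)(0.85) − (-0.15)(-0.40)] = 0.1025
  C_22 = (0.70)(0.85) − (-0.15)(-0.45) = 0.5275
  C_23 = −[(0.70)(-0.40) − (-0.05)(-0.45)] = 0.3025
  C_31 = (-0.05)(-0.10) − (-0.15)(1.00) = 0.1550
  C_32 = −[(0.70)(-0.10) − (-0.15)(-0.15)] = 0.0925
  C_33 = (0.70)(1.00) − (-0.05)(-0.15) = 0.6925
det(I−A) = Σ_j (I−A)_1j·C_1j = (0.70)(0.8100) + (-0.05)(0.1725) + (-0.15)(0.5100) = 0.481875
adj(I−A) = Cᵀ =
  [ 0.8100   0.1025   0.1550]
  [ 0.1725   0.5275   0.0925]
  [ 0.5100   0.3025   0.6925]
(I − A)⁻¹ = adj(I−A) / det(I−A) ≈
  [   1.6809     0.2127     0.3217]
  [   0.3580     1.0947     0.1920]
  [   1.0584     0.6278     1.4371]
First solve x = (I − A)⁻¹ d = adj(I−A)·d / det(I−A); in particular x_S = (0.1725·420 + 0.5275·110 + 0.0925·360) / 0.481875 = 163.775 / 0.481875 ≈ 339.8703.
Intermediate flow from M to S: z_MS = a_MS · x_S = 0.05 × 163.775 / 0.481875 = 8.18875 / 0.481875 ≈ 16.99.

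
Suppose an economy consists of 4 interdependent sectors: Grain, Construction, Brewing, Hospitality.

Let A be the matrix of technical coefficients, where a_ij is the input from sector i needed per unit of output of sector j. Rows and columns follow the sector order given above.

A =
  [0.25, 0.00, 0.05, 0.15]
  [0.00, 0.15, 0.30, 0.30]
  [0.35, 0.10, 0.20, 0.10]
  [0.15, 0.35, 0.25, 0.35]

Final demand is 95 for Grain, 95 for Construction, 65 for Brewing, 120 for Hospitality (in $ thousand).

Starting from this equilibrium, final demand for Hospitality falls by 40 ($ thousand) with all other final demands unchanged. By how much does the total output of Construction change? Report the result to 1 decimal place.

I − A =
  [   0.75     0.00    -0.05    -0.15]
  [   0.00     0.85    -0.30    -0.30]
  [  -0.35    -0.10     0.80    -0.10]
  [  -0.15    -0.35    -0.25     0.65]
Compute the cofactors C_ij = (−1)^(i+j)·(3×3 minor ij) of I−A; the adjugate is their transpose:
adj(I−A) = Cᵀ =
  [ 0.299250   0.050750   0.070000   0.103250]
  [ 0.135000   0.328000   0.198000   0.213000]
  [ 0.173875   0.091125   0.316500   0.130875]
  [ 0.208625   0.223375   0.244500   0.472625]
det(I−A) = Σ_j (I−A)_1j·C_1j = (0.75)(0.299250) + (0.00)(0.135000) + (-0.05)(0.173875) + (-0.15)(0.208625) = 0.18445
(I − A)⁻¹ = adj(I−A) / det(I−A) ≈
  [   1.6224     0.2751     0.3795     0.5598]
  [   0.7319     1.7783     1.0735     1.1548]
  [   0.9427     0.4940     1.7159     0.7095]
  [   1.1311     1.2110     1.3256     2.5623]
Δx = (I − A)⁻¹ Δd with Δd having -40 in the Hospitality component and 0 elsewhere.
So Δx_2 = L_24 · (-40), where L_24 = adj(I−A)_24 / det(I−A) = 0.213000 / 0.18445.
Δx_2 = 0.213000 × (-40) / 0.18445 = -8.52 / 0.18445 ≈ -46.2.

Δx_2 = -46.2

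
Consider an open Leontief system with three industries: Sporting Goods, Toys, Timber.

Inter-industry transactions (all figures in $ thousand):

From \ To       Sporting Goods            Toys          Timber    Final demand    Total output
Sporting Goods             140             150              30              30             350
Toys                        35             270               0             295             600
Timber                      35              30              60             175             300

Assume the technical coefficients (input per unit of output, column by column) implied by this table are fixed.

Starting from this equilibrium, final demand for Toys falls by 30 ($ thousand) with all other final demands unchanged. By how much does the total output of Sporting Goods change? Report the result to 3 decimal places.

Technical coefficients a_ij = z_ij / X_j:
  a_11 = 140/350 = 0.40, a_21 = 35/350 = 0.10, a_31 = 35/350 = 0.10
  a_12 = 150/600 = 0.25, a_22 = 270/600 = 0.45, a_32 = 30/600 = 0.05
  a_13 = 30/300 = 0.10, a_23 = 0/300 = 0.00, a_33 = 60/300 = 0.20
I − A =
  [   0.60    -0.25    -0.10]
  [  -0.10     0.55     0.00]
  [  -0.10    -0.05     0.80]
Cofactors of I−A, C_ij = (−1)^(i+j)·(minor ij) (rows/columns in the sector order above):
  C_11 = (0.55)(0.80) − (0.00)(-0.05) = 0.4400
  C_12 = −[(-0.10)(0.80) − (0.00)(-0.10)] = 0.0800
  C_13 = (-0.10)(-0.05) − (0.55)(-0.10) = 0.0600
  C_21 = −[(-0.25)(0.80) − (-0.10)(-0.05)] = 0.2050
  C_22 = (0.60)(0.80) − (-0.10)(-0.10) = 0.4700
  C_23 = −[(0.60)(-0.05) − (-0.25)(-0.10)] = 0.0550
  C_31 = (-0.25)(0.00) − (-0.10)(0.55) = 0.0550
  C_32 = −[(0.60)(0.00) − (-0.10)(-0.10)] = 0.0100
  C_33 = (0.60)(0.55) − (-0.25)(-0.10) = 0.3050
det(I−A) = Σ_j (I−A)_1j·C_1j = (0.60)(0.4400) + (-0.25)(0.0800) + (-0.10)(0.0600) = 0.2380
adj(I−A) = Cᵀ =
  [ 0.4400   0.2050   0.0550]
  [ 0.0800   0.4700   0.0100]
  [ 0.0600   0.0550   0.3050]
(I − A)⁻¹ = adj(I−A) / det(I−A) ≈
  [   1.8487     0.8613     0.2311]
  [   0.3361     1.9748     0.0420]
  [   0.2521     0.2311     1.2815]
Δx = (I − A)⁻¹ Δd with Δd having -30 in the Toys component and 0 elsewhere.
So Δx_1 = L_12 · (-30), where L_12 = adj(I−A)_12 / det(I−A) = 0.2050 / 0.2380.
Δx_1 = 0.2050 × (-30) / 0.2380 = -6.15 / 0.2380 ≈ -25.840.

Δx_1 = -25.840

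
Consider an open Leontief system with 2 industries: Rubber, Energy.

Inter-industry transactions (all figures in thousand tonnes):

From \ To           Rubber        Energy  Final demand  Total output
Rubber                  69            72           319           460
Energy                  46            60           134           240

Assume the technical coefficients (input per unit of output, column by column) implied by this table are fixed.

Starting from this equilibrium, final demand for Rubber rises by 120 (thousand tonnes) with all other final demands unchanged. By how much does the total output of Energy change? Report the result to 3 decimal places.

Δx_2 = 19.753

Technical coefficients a_ij = z_ij / X_j:
  a_11 = 69/460 = 0.15, a_21 = 46/460 = 0.10
  a_12 = 72/240 = 0.30, a_22 = 60/240 = 0.25
I − A =
  [   0.85    -0.30]
  [  -0.10     0.75]
det(I−A) = (0.85)(0.75) − (-0.30)(-0.10) = 0.6075
adj(I−A) = [[0.75, 0.30], [0.10, 0.85]]
(I − A)⁻¹ = adj(I−A) / det(I−A) ≈
  [   1.2346     0.4938]
  [   0.1646     1.3992]
Δx = (I − A)⁻¹ Δd with Δd having +120 in the Rubber component and 0 elsewhere.
So Δx_2 = L_21 · (+120), where L_21 = adj(I−A)_21 / det(I−A) = 0.10 / 0.6075.
Δx_2 = 0.10 × (+120) / 0.6075 = 12.00 / 0.6075 ≈ 19.753.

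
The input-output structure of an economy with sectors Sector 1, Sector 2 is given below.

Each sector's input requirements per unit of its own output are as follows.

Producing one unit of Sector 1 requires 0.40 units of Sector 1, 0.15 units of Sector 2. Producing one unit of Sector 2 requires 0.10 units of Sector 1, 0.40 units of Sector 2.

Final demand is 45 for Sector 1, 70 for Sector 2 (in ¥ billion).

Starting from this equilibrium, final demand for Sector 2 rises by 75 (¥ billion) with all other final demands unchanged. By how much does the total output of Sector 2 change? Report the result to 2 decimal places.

Δx_2 = 130.43

I − A =
  [   0.60    -0.10]
  [  -0.15     0.60]
det(I−A) = (0.60)(0.60) − (-0.10)(-0.15) = 0.3450
adj(I−A) = [[0.60, 0.10], [0.15, 0.60]]
(I − A)⁻¹ = adj(I−A) / det(I−A) ≈
  [   1.7391     0.2899]
  [   0.4348     1.7391]
Δx = (I − A)⁻¹ Δd with Δd having +75 in the Sector 2 component and 0 elsewhere.
So Δx_2 = L_22 · (+75), where L_22 = adj(I−A)_22 / det(I−A) = 0.60 / 0.3450.
Δx_2 = 0.60 × (+75) / 0.3450 = 45.00 / 0.3450 ≈ 130.43.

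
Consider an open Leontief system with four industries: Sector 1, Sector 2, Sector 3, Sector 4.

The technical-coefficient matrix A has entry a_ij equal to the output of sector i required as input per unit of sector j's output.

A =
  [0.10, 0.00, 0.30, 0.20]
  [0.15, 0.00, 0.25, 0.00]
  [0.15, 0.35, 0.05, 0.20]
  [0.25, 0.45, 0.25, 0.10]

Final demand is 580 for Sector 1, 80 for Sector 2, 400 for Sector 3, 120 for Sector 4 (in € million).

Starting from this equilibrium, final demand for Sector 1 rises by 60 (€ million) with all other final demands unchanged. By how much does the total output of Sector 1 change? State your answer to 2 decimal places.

Δx_1 = 86.14

I − A =
  [   0.90     0.00    -0.30    -0.20]
  [  -0.15     1.00    -0.25     0.00]
  [  -0.15    -0.35     0.95    -0.20]
  [  -0.25    -0.45    -0.25     0.90]
Compute the cofactors C_ij = (−1)^(i+j)·(3×3 minor ij) of I−A; the adjugate is their transpose:
adj(I−A) = Cᵀ =
  [ 0.70375   0.22450   0.34250   0.23250]
  [ 0.16700   0.61400   0.23800   0.09000]
  [ 0.24575   0.36050   0.74650   0.22050]
  [ 0.34725   0.46950   0.42150   0.71550]
det(I−A) = Σ_j (I−A)_1j·C_1j = (0.90)(0.70375) + (0.00)(0.16700) + (-0.30)(0.24575) + (-0.20)(0.34725) = 0.4902
(I − A)⁻¹ = adj(I−A) / det(I−A) ≈
  [   1.4356     0.4580     0.6987     0.4743]
  [   0.3407     1.2525     0.4855     0.1836]
  [   0.5013     0.7354     1.5228     0.4498]
  [   0.7084     0.9578     0.8599     1.4596]
Δx = (I − A)⁻¹ Δd with Δd having +60 in the Sector 1 component and 0 elsewhere.
So Δx_1 = L_11 · (+60), where L_11 = adj(I−A)_11 / det(I−A) = 0.70375 / 0.4902.
Δx_1 = 0.70375 × (+60) / 0.4902 = 42.225 / 0.4902 ≈ 86.14.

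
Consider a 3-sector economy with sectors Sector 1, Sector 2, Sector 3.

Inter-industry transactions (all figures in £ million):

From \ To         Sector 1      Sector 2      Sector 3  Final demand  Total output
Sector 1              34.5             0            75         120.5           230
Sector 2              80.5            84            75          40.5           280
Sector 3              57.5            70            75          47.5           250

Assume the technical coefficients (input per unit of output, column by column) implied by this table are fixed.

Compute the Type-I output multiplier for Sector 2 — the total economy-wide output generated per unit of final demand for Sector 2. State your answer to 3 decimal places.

m_2 = 2.947

Technical coefficients a_ij = z_ij / X_j:
  a_11 = 34.5/230 = 0.15, a_21 = 80.5/230 = 0.35, a_31 = 57.5/230 = 0.25
  a_12 = 0/280 = 0.00, a_22 = 84/280 = 0.30, a_32 = 70/280 = 0.25
  a_13 = 75/250 = 0.30, a_23 = 75/250 = 0.30, a_33 = 75/250 = 0.30
I − A =
  [   0.85     0.00    -0.30]
  [  -0.35     0.70    -0.30]
  [  -0.25    -0.25     0.70]
Cofactors of I−A, C_ij = (−1)^(i+j)·(minor ij) (rows/columns in the sector order above):
  C_11 = (0.70)(0.70) − (-0.30)(-0.25) = 0.4150
  C_12 = −[(-0.35)(0.70) − (-0.30)(-0.25)] = 0.3200
  C_13 = (-0.35)(-0.25) − (0.70)(-0.25) = 0.2625
  C_21 = −[(0.00)(0.70) − (-0.30)(-0.25)] = 0.0750
  C_22 = (0.85)(0.70) − (-0.30)(-0.25) = 0.5200
  C_23 = −[(0.85)(-0.25) − (0.00)(-0.25)] = 0.2125
  C_31 = (0.00)(-0.30) − (-0.30)(0.70) = 0.2100
  C_32 = −[(0.85)(-0.30) − (-0.30)(-0.35)] = 0.3600
  C_33 = (0.85)(0.70) − (0.00)(-0.35) = 0.5950
det(I−A) = Σ_j (I−A)_1j·C_1j = (0.85)(0.4150) + (0.00)(0.3200) + (-0.30)(0.2625) = 0.2740
adj(I−A) = Cᵀ =
  [ 0.4150   0.0750   0.2100]
  [ 0.3200   0.5200   0.3600]
  [ 0.2625   0.2125   0.5950]
(I − A)⁻¹ = adj(I−A) / det(I−A) ≈
  [   1.5146     0.2737     0.7664]
  [   1.1679     1.8978     1.3139]
  [   0.9580     0.7755     2.1715]
The output multiplier for sector j is the column-j sum of the Leontief inverse (I − A)⁻¹ = adj(I−A) / det(I−A).
Column 2 of adj(I−A): (0.0750, 0.5200, 0.2125); det(I−A) = 0.2740.
m_2 = (0.0750 + 0.5200 + 0.2125) / 0.2740 = 0.8075 / 0.2740 ≈ 2.947.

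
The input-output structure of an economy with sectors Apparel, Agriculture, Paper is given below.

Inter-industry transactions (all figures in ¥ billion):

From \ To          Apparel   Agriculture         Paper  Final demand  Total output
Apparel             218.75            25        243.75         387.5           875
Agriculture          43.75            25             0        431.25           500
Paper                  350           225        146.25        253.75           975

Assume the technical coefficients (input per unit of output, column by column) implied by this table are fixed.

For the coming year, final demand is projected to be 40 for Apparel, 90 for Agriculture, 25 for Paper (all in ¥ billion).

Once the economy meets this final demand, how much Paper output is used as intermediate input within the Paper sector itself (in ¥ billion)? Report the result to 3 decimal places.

Technical coefficients a_ij = z_ij / X_j:
  a_11 = 218.75/875 = 0.25, a_21 = 43.75/875 = 0.05, a_31 = 350/875 = 0.40
  a_12 = 25/500 = 0.05, a_22 = 25/500 = 0.05, a_32 = 225/500 = 0.45
  a_13 = 243.75/975 = 0.25, a_23 = 0/975 = 0.00, a_33 = 146.25/975 = 0.15
I − A =
  [   0.75    -0.05    -0.25]
  [  -0.05     0.95     0.00]
  [  -0.40    -0.45     0.85]
Cofactors of I−A, C_ij = (−1)^(i+j)·(minor ij) (rows/columns in the sector order above):
  C_11 = (0.95)(0.85) − (0.00)(-0.45) = 0.8075
  C_12 = −[(-0.05)(0.85) − (0.00)(-0.40)] = 0.0425
  C_13 = (-0.05)(-0.45) − (0.95)(-0.40) = 0.4025
  C_21 = −[(-0.05)(0.85) − (-0.25)(-0.45)] = 0.1550
  C_22 = (0.75)(0.85) − (-0.25)(-0.40) = 0.5375
  C_23 = −[(0.75)(-0.45) − (-0.05)(-0.40)] = 0.3575
  C_31 = (-0.05)(0.00) − (-0.25)(0.95) = 0.2375
  C_32 = −[(0.75)(0.00) − (-0.25)(-0.05)] = 0.0125
  C_33 = (0.75)(0.95) − (-0.05)(-0.05) = 0.7100
det(I−A) = Σ_j (I−A)_1j·C_1j = (0.75)(0.8075) + (-0.05)(0.0425) + (-0.25)(0.4025) = 0.502875
adj(I−A) = Cᵀ =
  [ 0.8075   0.1550   0.2375]
  [ 0.0425   0.5375   0.0125]
  [ 0.4025   0.3575   0.7100]
(I − A)⁻¹ = adj(I−A) / det(I−A) ≈
  [   1.6058     0.3082     0.4723]
  [   0.0845     1.0689     0.0249]
  [   0.8004     0.7109     1.4119]
First solve x = (I − A)⁻¹ d = adj(I−A)·d / det(I−A); in particular x_3 = (0.4025·40 + 0.3575·90 + 0.7100·25) / 0.502875 = 66.025 / 0.502875 ≈ 131.29505.
Intermediate flow from 3 to 3: z_33 = a_33 · x_3 = 0.15 × 66.025 / 0.502875 = 9.90375 / 0.502875 ≈ 19.694.

z_33 = 19.694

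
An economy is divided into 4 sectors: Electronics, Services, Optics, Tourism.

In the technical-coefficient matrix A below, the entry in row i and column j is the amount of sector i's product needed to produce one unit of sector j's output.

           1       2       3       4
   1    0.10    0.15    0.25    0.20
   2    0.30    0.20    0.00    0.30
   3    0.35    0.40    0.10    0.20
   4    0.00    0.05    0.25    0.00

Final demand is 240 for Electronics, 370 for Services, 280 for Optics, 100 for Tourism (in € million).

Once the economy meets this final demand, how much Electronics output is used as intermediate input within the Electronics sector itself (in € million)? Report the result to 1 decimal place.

I − A =
  [   0.90    -0.15    -0.25    -0.20]
  [  -0.30     0.80     0.00    -0.30]
  [  -0.35    -0.40     0.90    -0.20]
  [   0.00    -0.05    -0.25     1.00]
Compute the cofactors C_ij = (−1)^(i+j)·(3×3 minor ij) of I−A; the adjugate is their transpose:
adj(I−A) = Cᵀ =
  [ 0.63650   0.25900   0.24750   0.25450]
  [ 0.28125   0.66000   0.15750   0.28575]
  [ 0.39775   0.42500   0.65850   0.33875]
  [ 0.11350   0.13925   0.17250   0.50750]
det(I−A) = Σ_j (I−A)_1j·C_1j = (0.90)(0.63650) + (-0.15)(0.28125) + (-0.25)(0.39775) + (-0.20)(0.11350) = 0.408525
(I − A)⁻¹ = adj(I−A) / det(I−A) ≈
  [   1.5580     0.6340     0.6058     0.6230]
  [   0.6885     1.6156     0.3855     0.6995]
  [   0.9736     1.0403     1.6119     0.8292]
  [   0.2778     0.3409     0.4223     1.2423]
First solve x = (I − A)⁻¹ d = adj(I−A)·d / det(I−A); in particular x_1 = (0.63650·240 + 0.25900·370 + 0.24750·280 + 0.25450·100) / 0.408525 = 343.34 / 0.408525 ≈ 840.438.
Intermediate flow from 1 to 1: z_11 = a_11 · x_1 = 0.10 × 343.34 / 0.408525 = 34.334 / 0.408525 ≈ 84.0.

z_11 = 84.0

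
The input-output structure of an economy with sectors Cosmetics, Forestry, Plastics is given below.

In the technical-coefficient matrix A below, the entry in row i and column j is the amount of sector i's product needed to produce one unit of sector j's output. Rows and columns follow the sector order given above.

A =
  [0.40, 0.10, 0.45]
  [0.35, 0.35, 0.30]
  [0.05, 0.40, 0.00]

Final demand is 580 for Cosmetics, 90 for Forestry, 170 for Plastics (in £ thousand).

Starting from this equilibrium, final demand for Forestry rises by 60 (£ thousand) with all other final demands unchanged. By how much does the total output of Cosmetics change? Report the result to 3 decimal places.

I − A =
  [   0.60    -0.10    -0.45]
  [  -0.35     0.65    -0.30]
  [  -0.05    -0.40     1.00]
Cofactors of I−A, C_ij = (−1)^(i+j)·(minor ij) (rows/columns in the sector order above):
  C_11 = (0.65)(1.00) − (-0.30)(-0.40) = 0.5300
  C_12 = −[(-0.35)(1.00) − (-0.30)(-0.05)] = 0.3650
  C_13 = (-0.35)(-0.40) − (0.65)(-0.05) = 0.1725
  C_21 = −[(-0.10)(1.00) − (-0.45)(-0.40)] = 0.2800
  C_22 = (0.60)(1.00) − (-0.45)(-0.05) = 0.5775
  C_23 = −[(0.60)(-0.40) − (-0.10)(-0.05)] = 0.2450
  C_31 = (-0.10)(-0.30) − (-0.45)(0.65) = 0.3225
  C_32 = −[(0.60)(-0.30) − (-0.45)(-0.35)] = 0.3375
  C_33 = (0.60)(0.65) − (-0.10)(-0.35) = 0.3550
det(I−A) = Σ_j (I−A)_1j·C_1j = (0.60)(0.5300) + (-0.10)(0.3650) + (-0.45)(0.1725) = 0.203875
adj(I−A) = Cᵀ =
  [ 0.5300   0.2800   0.3225]
  [ 0.3650   0.5775   0.3375]
  [ 0.1725   0.2450   0.3550]
(I − A)⁻¹ = adj(I−A) / det(I−A) ≈
  [   2.5996     1.3734     1.5819]
  [   1.7903     2.8326     1.6554]
  [   0.8461     1.2017     1.7413]
Δx = (I − A)⁻¹ Δd with Δd having +60 in the Forestry component and 0 elsewhere.
So Δx_C = L_CF · (+60), where L_CF = adj(I−A)_CF / det(I−A) = 0.2800 / 0.203875.
Δx_C = 0.2800 × (+60) / 0.203875 = 16.80 / 0.203875 ≈ 82.403.

Δx_C = 82.403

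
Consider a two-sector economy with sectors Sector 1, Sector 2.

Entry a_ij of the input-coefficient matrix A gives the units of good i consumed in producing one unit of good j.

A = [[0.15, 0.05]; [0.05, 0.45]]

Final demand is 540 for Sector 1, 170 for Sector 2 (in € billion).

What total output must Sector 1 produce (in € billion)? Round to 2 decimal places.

x_1 = 656.99

I − A =
  [   0.85    -0.05]
  [  -0.05     0.55]
det(I−A) = (0.85)(0.55) − (-0.05)(-0.05) = 0.4650
adj(I−A) = [[0.55, 0.05], [0.05, 0.85]]
(I − A)⁻¹ = adj(I−A) / det(I−A) ≈
  [   1.1828     0.1075]
  [   0.1075     1.8280]
x = (I − A)⁻¹ d = adj(I−A)·d / det(I−A), with det(I−A) = 0.4650:
  x_1 = (0.55·540 + 0.05·170) / 0.4650 = 305.50 / 0.4650 ≈ 656.99
  x_2 = (0.05·540 + 0.85·170) / 0.4650 = 171.50 / 0.4650 ≈ 368.82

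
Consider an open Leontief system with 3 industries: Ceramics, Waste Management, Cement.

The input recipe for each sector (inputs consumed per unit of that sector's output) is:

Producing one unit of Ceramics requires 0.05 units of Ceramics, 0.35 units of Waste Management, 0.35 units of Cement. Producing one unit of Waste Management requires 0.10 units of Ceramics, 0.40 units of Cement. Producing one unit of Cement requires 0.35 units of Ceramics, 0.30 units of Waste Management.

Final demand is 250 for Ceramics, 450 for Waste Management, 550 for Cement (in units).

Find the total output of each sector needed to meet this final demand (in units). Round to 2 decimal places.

I − A =
  [   0.95    -0.10    -0.35]
  [  -0.35     1.00    -0.30]
  [  -0.35    -0.40     1.00]
Cofactors of I−A, C_ij = (−1)^(i+j)·(minor ij) (rows/columns in the sector order above):
  C_11 = (1.00)(1.00) − (-0.30)(-0.40) = 0.8800
  C_12 = −[(-0.35)(1.00) − (-0.30)(-0.35)] = 0.4550
  C_13 = (-0.35)(-0.40) − (1.00)(-0.35) = 0.4900
  C_21 = −[(-0.10)(1.00) − (-0.35)(-0.40)] = 0.2400
  C_22 = (0.95)(1.00) − (-0.35)(-0.35) = 0.8275
  C_23 = −[(0.95)(-0.40) − (-0.10)(-0.35)] = 0.4150
  C_31 = (-0.10)(-0.30) − (-0.35)(1.00) = 0.3800
  C_32 = −[(0.95)(-0.30) − (-0.35)(-0.35)] = 0.4075
  C_33 = (0.95)(1.00) − (-0.10)(-0.35) = 0.9150
det(I−A) = Σ_j (I−A)_1j·C_1j = (0.95)(0.8800) + (-0.10)(0.4550) + (-0.35)(0.4900) = 0.6190
adj(I−A) = Cᵀ =
  [ 0.8800   0.2400   0.3800]
  [ 0.4550   0.8275   0.4075]
  [ 0.4900   0.4150   0.9150]
(I − A)⁻¹ = adj(I−A) / det(I−A) ≈
  [   1.4216     0.3877     0.6139]
  [   0.7351     1.3368     0.6583]
  [   0.7916     0.6704     1.4782]
x = (I − A)⁻¹ d = adj(I−A)·d / det(I−A), with det(I−A) = 0.6190:
  x_1 = (0.8800·250 + 0.2400·450 + 0.3800·550) / 0.6190 = 537.00 / 0.6190 ≈ 867.53
  x_2 = (0.4550·250 + 0.8275·450 + 0.4075·550) / 0.6190 = 710.25 / 0.6190 ≈ 1147.42
  x_3 = (0.4900·250 + 0.4150·450 + 0.9150·550) / 0.6190 = 812.50 / 0.6190 ≈ 1312.60

x_1 = 867.53, x_2 = 1147.42, x_3 = 1312.60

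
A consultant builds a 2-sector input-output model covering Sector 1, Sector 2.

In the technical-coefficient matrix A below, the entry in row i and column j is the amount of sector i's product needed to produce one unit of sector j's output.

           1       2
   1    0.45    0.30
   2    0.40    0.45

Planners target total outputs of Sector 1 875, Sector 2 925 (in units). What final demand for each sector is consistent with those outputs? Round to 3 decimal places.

I − A =
  [   0.55    -0.30]
  [  -0.40     0.55]
d = (I − A) x:
  d_1 = (+0.55)·875 + (-0.30)·925 = 203.750
  d_2 = (-0.40)·875 + (+0.55)·925 = 158.750

d_1 = 203.750, d_2 = 158.750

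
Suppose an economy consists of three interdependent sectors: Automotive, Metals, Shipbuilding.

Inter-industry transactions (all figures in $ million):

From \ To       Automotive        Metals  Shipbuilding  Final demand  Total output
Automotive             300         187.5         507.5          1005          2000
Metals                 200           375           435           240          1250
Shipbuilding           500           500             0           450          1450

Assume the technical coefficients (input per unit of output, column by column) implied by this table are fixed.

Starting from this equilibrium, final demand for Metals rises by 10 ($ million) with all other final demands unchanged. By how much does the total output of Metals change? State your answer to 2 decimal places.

Technical coefficients a_ij = z_ij / X_j:
  a_AA = 300/2000 = 0.15, a_MA = 200/2000 = 0.10, a_SA = 500/2000 = 0.25
  a_AM = 187.5/1250 = 0.15, a_MM = 375/1250 = 0.30, a_SM = 500/1250 = 0.40
  a_AS = 507.5/1450 = 0.35, a_MS = 435/1450 = 0.30, a_SS = 0/1450 = 0.00
I − A =
  [   0.85    -0.15    -0.35]
  [  -0.10     0.70    -0.30]
  [  -0.25    -0.40     1.00]
Cofactors of I−A, C_ij = (−1)^(i+j)·(minor ij) (rows/columns in the sector order above):
  C_11 = (0.70)(1.00) − (-0.30)(-0.40) = 0.5800
  C_12 = −[(-0.10)(1.00) − (-0.30)(-0.25)] = 0.1750
  C_13 = (-0.10)(-0.40) − (0.70)(-0.25) = 0.2150
  C_21 = −[(-0.15)(1.00) − (-0.35)(-0.40)] = 0.2900
  C_22 = (0.85)(1.00) − (-0.35)(-0.25) = 0.7625
  C_23 = −[(0.85)(-0.40) − (-0.15)(-0.25)] = 0.3775
  C_31 = (-0.15)(-0.30) − (-0.35)(0.70) = 0.2900
  C_32 = −[(0.85)(-0.30) − (-0.35)(-0.10)] = 0.2900
  C_33 = (0.85)(0.70) − (-0.15)(-0.10) = 0.5800
det(I−A) = Σ_j (I−A)_1j·C_1j = (0.85)(0.5800) + (-0.15)(0.1750) + (-0.35)(0.2150) = 0.3915
adj(I−A) = Cᵀ =
  [ 0.5800   0.2900   0.2900]
  [ 0.1750   0.7625   0.2900]
  [ 0.2150   0.3775   0.5800]
(I − A)⁻¹ = adj(I−A) / det(I−A) ≈
  [   1.4815     0.7407     0.7407]
  [   0.4470     1.9476     0.7407]
  [   0.5492     0.9642     1.4815]
Δx = (I − A)⁻¹ Δd with Δd having +10 in the Metals component and 0 elsewhere.
So Δx_M = L_MM · (+10), where L_MM = adj(I−A)_MM / det(I−A) = 0.7625 / 0.3915.
Δx_M = 0.7625 × (+10) / 0.3915 = 7.625 / 0.3915 ≈ 19.48.

Δx_M = 19.48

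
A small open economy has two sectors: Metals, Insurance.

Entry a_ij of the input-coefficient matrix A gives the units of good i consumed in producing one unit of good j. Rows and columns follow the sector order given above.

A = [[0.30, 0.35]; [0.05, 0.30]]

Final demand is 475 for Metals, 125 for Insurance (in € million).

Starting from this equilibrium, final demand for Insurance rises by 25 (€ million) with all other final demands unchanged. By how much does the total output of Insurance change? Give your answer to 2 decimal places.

I − A =
  [   0.70    -0.35]
  [  -0.05     0.70]
det(I−A) = (0.70)(0.70) − (-0.35)(-0.05) = 0.4725
adj(I−A) = [[0.70, 0.35], [0.05, 0.70]]
(I − A)⁻¹ = adj(I−A) / det(I−A) ≈
  [   1.4815     0.7407]
  [   0.1058     1.4815]
Δx = (I − A)⁻¹ Δd with Δd having +25 in the Insurance component and 0 elsewhere.
So Δx_2 = L_22 · (+25), where L_22 = adj(I−A)_22 / det(I−A) = 0.70 / 0.4725.
Δx_2 = 0.70 × (+25) / 0.4725 = 17.50 / 0.4725 ≈ 37.04.

Δx_2 = 37.04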